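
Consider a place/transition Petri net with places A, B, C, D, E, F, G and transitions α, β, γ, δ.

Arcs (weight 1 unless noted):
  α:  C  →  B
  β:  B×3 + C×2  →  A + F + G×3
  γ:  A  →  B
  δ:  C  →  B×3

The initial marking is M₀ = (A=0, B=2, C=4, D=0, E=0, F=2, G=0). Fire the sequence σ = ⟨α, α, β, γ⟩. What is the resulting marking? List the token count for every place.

step 1: fire α:  (A=0, B=2, C=4, D=0, E=0, F=2, G=0) → (A=0, B=3, C=3, D=0, E=0, F=2, G=0)
step 2: fire α:  (A=0, B=3, C=3, D=0, E=0, F=2, G=0) → (A=0, B=4, C=2, D=0, E=0, F=2, G=0)
step 3: fire β:  (A=0, B=4, C=2, D=0, E=0, F=2, G=0) → (A=1, B=1, C=0, D=0, E=0, F=3, G=3)
step 4: fire γ:  (A=1, B=1, C=0, D=0, E=0, F=3, G=3) → (A=0, B=2, C=0, D=0, E=0, F=3, G=3)

(A=0, B=2, C=0, D=0, E=0, F=3, G=3)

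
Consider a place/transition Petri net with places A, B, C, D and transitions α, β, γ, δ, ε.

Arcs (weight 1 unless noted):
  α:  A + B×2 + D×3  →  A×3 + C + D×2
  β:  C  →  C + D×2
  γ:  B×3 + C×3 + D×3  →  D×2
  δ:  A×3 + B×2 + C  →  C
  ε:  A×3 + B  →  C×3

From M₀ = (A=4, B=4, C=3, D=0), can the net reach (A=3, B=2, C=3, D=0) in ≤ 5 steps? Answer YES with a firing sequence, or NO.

depth 0: 1 marking
depth 1: 4 markings reached so far
depth 2: 7 markings reached so far
depth 3: 12 markings reached so far
depth 4: 21 markings reached so far
depth 5: 31 markings reached so far
target is not among the 31 markings reachable within 5 steps

NO — not reachable within 5 firings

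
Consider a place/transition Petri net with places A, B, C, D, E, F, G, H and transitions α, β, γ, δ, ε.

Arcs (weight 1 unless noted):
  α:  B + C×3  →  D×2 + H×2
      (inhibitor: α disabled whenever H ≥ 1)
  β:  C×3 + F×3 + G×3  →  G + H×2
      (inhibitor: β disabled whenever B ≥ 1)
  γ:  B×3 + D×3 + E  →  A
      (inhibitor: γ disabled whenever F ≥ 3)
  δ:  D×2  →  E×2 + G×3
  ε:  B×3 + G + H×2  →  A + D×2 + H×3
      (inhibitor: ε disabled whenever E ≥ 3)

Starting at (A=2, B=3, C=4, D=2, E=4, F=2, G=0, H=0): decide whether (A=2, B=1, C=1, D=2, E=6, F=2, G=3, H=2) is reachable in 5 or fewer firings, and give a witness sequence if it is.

NO — not reachable within 5 firings

depth 0: 1 marking
depth 1: 3 markings reached so far
depth 2: 4 markings reached so far
depth 3: 5 markings reached so far
depth 4: 5 markings reached so far
(frontier empty at depth 4; search complete)
target is not among the 5 markings reachable within 5 steps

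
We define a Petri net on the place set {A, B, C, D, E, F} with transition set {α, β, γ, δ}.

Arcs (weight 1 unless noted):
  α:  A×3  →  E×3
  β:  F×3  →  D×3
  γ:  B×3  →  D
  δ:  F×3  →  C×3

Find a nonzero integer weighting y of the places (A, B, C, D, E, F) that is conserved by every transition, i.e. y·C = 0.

Incidence matrix C (rows=places, cols=transitions):
        α    β    γ    δ
    A  -3    0    0    0
    B   0    0   -3    0
    C   0    0    0    3
    D   0    3    1    0
    E   3    0    0    0
    F   0   -3    0   -3

Candidate y = [1, 0, 0, 0, 1, 0]; check y·C column-wise:
  col α: 1·-3 + 1·3 = 0
  col β: 1·0 + 0·3 + 1·0 + 0·-3 = 0
  col γ: 1·0 + 0·-3 + 0·1 + 1·0 = 0
  col δ: 1·0 + 0·3 + 1·0 + 0·-3 = 0

y = (A:1, B:0, C:0, D:0, E:1, F:0)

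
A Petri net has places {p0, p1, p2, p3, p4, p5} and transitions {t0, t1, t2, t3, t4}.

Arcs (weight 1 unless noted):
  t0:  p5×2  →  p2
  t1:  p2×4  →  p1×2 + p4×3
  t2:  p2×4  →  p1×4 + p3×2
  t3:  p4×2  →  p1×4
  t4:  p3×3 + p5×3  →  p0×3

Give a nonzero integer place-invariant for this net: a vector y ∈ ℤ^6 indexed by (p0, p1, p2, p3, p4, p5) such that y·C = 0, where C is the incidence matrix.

Incidence matrix C (rows=places, cols=transitions):
       t0   t1   t2   t3   t4
   p0   0    0    0    0    3
   p1   0    2    4    4    0
   p2   1   -4   -4    0    0
   p3   0    0    2    0   -3
   p4   0    3    0   -2    0
   p5  -2    0    0    0   -3

Candidate y = [3, 1, 2, 2, 2, 1]; check y·C column-wise:
  col t0: 3·0 + 1·0 + 2·1 + 2·0 + 2·0 + 1·-2 = 0
  col t1: 3·0 + 1·2 + 2·-4 + 2·0 + 2·3 + 1·0 = 0
  col t2: 3·0 + 1·4 + 2·-4 + 2·2 + 2·0 + 1·0 = 0
  col t3: 3·0 + 1·4 + 2·0 + 2·0 + 2·-2 + 1·0 = 0
  col t4: 3·3 + 1·0 + 2·0 + 2·-3 + 2·0 + 1·-3 = 0

y = (p0:3, p1:1, p2:2, p3:2, p4:2, p5:1)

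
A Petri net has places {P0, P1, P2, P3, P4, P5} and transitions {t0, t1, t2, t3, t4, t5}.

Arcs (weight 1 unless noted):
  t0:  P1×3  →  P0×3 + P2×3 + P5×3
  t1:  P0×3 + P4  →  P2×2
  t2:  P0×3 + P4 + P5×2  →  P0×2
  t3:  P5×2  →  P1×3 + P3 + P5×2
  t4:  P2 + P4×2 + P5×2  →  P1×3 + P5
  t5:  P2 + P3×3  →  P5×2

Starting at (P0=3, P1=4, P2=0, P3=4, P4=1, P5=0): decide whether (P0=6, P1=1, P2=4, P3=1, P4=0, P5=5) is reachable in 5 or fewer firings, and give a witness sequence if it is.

depth 0: 1 marking
depth 1: 3 markings reached so far
depth 2: 8 markings reached so far
depth 3: 16 markings reached so far
depth 4: 27 markings reached so far
depth 5: 43 markings reached so far
target is not among the 43 markings reachable within 5 steps

NO — not reachable within 5 firings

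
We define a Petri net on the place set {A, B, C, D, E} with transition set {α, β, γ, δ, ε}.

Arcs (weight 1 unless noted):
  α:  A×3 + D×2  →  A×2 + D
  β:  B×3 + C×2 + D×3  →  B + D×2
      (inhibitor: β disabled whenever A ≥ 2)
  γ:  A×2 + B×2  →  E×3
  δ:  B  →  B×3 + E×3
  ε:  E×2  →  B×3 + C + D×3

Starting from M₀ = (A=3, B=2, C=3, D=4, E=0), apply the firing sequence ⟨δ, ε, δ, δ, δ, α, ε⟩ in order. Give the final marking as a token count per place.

step 1: fire δ:  (A=3, B=2, C=3, D=4, E=0) → (A=3, B=4, C=3, D=4, E=3)
step 2: fire ε:  (A=3, B=4, C=3, D=4, E=3) → (A=3, B=7, C=4, D=7, E=1)
step 3: fire δ:  (A=3, B=7, C=4, D=7, E=1) → (A=3, B=9, C=4, D=7, E=4)
step 4: fire δ:  (A=3, B=9, C=4, D=7, E=4) → (A=3, B=11, C=4, D=7, E=7)
step 5: fire δ:  (A=3, B=11, C=4, D=7, E=7) → (A=3, B=13, C=4, D=7, E=10)
step 6: fire α:  (A=3, B=13, C=4, D=7, E=10) → (A=2, B=13, C=4, D=6, E=10)
step 7: fire ε:  (A=2, B=13, C=4, D=6, E=10) → (A=2, B=16, C=5, D=9, E=8)

(A=2, B=16, C=5, D=9, E=8)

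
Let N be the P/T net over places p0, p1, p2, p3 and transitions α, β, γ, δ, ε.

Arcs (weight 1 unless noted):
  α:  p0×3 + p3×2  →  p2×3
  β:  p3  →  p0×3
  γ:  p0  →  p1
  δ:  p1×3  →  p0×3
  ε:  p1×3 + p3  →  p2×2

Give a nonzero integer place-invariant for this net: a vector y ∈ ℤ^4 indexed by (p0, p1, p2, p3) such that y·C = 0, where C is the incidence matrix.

y = (p0:1, p1:1, p2:3, p3:3)

Incidence matrix C (rows=places, cols=transitions):
        α    β    γ    δ    ε
   p0  -3    3   -1    3    0
   p1   0    0    1   -3   -3
   p2   3    0    0    0    2
   p3  -2   -1    0    0   -1

Candidate y = [1, 1, 3, 3]; check y·C column-wise:
  col α: 1·-3 + 1·0 + 3·3 + 3·-2 = 0
  col β: 1·3 + 1·0 + 3·0 + 3·-1 = 0
  col γ: 1·-1 + 1·1 + 3·0 + 3·0 = 0
  col δ: 1·3 + 1·-3 + 3·0 + 3·0 = 0
  col ε: 1·0 + 1·-3 + 3·2 + 3·-1 = 0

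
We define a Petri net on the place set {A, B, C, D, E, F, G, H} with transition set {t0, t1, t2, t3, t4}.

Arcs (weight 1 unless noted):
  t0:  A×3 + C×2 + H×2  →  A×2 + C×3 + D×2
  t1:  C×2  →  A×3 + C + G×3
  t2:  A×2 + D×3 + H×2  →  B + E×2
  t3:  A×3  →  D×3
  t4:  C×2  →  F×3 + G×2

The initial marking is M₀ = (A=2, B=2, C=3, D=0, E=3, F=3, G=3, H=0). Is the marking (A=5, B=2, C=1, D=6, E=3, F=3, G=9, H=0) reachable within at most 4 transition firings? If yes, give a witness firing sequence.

depth 0: 1 marking
depth 1: 3 markings reached so far
depth 2: 6 markings reached so far
depth 3: 8 markings reached so far
depth 4: 9 markings reached so far
target is not among the 9 markings reachable within 4 steps

NO — not reachable within 4 firings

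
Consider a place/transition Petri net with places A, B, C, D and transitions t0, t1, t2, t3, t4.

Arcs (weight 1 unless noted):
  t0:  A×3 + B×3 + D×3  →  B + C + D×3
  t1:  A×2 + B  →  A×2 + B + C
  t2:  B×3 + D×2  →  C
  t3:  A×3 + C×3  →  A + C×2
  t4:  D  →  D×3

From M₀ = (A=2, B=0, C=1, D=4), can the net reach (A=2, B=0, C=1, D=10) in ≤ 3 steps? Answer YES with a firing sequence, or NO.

YES — reachable via ⟨t4, t4, t4⟩ (3 firings)

step 1: fire t4:  (A=2, B=0, C=1, D=4) → (A=2, B=0, C=1, D=6)
step 2: fire t4:  (A=2, B=0, C=1, D=6) → (A=2, B=0, C=1, D=8)
step 3: fire t4:  (A=2, B=0, C=1, D=8) → (A=2, B=0, C=1, D=10)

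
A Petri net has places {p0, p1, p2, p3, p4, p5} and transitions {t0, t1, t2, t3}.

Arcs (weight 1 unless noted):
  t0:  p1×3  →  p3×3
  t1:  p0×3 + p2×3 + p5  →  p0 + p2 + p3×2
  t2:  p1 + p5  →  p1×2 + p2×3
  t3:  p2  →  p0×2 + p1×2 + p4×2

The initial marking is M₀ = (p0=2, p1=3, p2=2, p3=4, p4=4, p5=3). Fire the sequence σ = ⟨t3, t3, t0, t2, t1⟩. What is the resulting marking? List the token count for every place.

(p0=4, p1=5, p2=1, p3=9, p4=8, p5=1)

step 1: fire t3:  (p0=2, p1=3, p2=2, p3=4, p4=4, p5=3) → (p0=4, p1=5, p2=1, p3=4, p4=6, p5=3)
step 2: fire t3:  (p0=4, p1=5, p2=1, p3=4, p4=6, p5=3) → (p0=6, p1=7, p2=0, p3=4, p4=8, p5=3)
step 3: fire t0:  (p0=6, p1=7, p2=0, p3=4, p4=8, p5=3) → (p0=6, p1=4, p2=0, p3=7, p4=8, p5=3)
step 4: fire t2:  (p0=6, p1=4, p2=0, p3=7, p4=8, p5=3) → (p0=6, p1=5, p2=3, p3=7, p4=8, p5=2)
step 5: fire t1:  (p0=6, p1=5, p2=3, p3=7, p4=8, p5=2) → (p0=4, p1=5, p2=1, p3=9, p4=8, p5=1)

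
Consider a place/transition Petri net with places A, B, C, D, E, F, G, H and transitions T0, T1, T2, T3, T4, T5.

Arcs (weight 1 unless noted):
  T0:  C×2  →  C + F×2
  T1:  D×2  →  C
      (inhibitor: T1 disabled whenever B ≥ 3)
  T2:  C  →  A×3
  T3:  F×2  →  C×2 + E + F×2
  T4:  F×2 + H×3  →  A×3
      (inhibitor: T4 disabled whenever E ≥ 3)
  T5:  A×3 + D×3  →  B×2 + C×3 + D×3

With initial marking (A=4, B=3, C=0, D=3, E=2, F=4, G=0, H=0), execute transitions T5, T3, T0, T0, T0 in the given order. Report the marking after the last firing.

(A=1, B=5, C=2, D=3, E=3, F=10, G=0, H=0)

step 1: fire T5:  (A=4, B=3, C=0, D=3, E=2, F=4, G=0, H=0) → (A=1, B=5, C=3, D=3, E=2, F=4, G=0, H=0)
step 2: fire T3:  (A=1, B=5, C=3, D=3, E=2, F=4, G=0, H=0) → (A=1, B=5, C=5, D=3, E=3, F=4, G=0, H=0)
step 3: fire T0:  (A=1, B=5, C=5, D=3, E=3, F=4, G=0, H=0) → (A=1, B=5, C=4, D=3, E=3, F=6, G=0, H=0)
step 4: fire T0:  (A=1, B=5, C=4, D=3, E=3, F=6, G=0, H=0) → (A=1, B=5, C=3, D=3, E=3, F=8, G=0, H=0)
step 5: fire T0:  (A=1, B=5, C=3, D=3, E=3, F=8, G=0, H=0) → (A=1, B=5, C=2, D=3, E=3, F=10, G=0, H=0)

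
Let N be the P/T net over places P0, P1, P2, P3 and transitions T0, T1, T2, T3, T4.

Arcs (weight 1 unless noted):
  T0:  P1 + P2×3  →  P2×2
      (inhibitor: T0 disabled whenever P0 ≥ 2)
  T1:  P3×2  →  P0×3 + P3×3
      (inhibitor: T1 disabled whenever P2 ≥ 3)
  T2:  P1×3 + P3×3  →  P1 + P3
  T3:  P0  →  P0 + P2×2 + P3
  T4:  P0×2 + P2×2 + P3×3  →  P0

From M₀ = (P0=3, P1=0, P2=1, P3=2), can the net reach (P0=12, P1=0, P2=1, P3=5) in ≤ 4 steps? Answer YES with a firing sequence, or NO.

YES — reachable via ⟨T1, T1, T1⟩ (3 firings)

step 1: fire T1:  (P0=3, P1=0, P2=1, P3=2) → (P0=6, P1=0, P2=1, P3=3)
step 2: fire T1:  (P0=6, P1=0, P2=1, P3=3) → (P0=9, P1=0, P2=1, P3=4)
step 3: fire T1:  (P0=9, P1=0, P2=1, P3=4) → (P0=12, P1=0, P2=1, P3=5)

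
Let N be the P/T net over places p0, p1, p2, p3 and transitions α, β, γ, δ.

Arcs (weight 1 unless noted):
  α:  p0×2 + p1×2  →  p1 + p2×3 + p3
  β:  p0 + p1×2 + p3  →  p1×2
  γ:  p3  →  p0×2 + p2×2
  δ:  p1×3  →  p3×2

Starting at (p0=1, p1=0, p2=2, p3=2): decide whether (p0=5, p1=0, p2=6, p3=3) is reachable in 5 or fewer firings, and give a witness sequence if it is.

depth 0: 1 marking
depth 1: 2 markings reached so far
depth 2: 3 markings reached so far
depth 3: 3 markings reached so far
(frontier empty at depth 3; search complete)
target is not among the 3 markings reachable within 5 steps

NO — not reachable within 5 firings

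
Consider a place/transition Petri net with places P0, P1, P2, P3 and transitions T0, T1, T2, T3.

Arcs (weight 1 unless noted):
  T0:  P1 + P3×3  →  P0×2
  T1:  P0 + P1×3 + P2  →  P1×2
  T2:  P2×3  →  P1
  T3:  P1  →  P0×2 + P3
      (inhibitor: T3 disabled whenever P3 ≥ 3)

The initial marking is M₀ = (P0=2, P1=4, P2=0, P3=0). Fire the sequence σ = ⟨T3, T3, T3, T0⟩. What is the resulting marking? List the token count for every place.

step 1: fire T3:  (P0=2, P1=4, P2=0, P3=0) → (P0=4, P1=3, P2=0, P3=1)
step 2: fire T3:  (P0=4, P1=3, P2=0, P3=1) → (P0=6, P1=2, P2=0, P3=2)
step 3: fire T3:  (P0=6, P1=2, P2=0, P3=2) → (P0=8, P1=1, P2=0, P3=3)
step 4: fire T0:  (P0=8, P1=1, P2=0, P3=3) → (P0=10, P1=0, P2=0, P3=0)

(P0=10, P1=0, P2=0, P3=0)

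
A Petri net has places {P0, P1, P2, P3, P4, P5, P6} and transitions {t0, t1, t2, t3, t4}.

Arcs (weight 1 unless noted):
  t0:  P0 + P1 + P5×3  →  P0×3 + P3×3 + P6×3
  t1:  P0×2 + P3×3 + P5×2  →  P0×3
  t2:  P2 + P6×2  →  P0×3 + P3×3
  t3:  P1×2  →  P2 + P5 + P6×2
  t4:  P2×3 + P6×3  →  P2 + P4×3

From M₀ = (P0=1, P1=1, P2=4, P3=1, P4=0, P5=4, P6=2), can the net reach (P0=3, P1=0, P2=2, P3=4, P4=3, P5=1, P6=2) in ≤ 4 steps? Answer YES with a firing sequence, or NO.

YES — reachable via ⟨t0, t4⟩ (2 firings)

step 1: fire t0:  (P0=1, P1=1, P2=4, P3=1, P4=0, P5=4, P6=2) → (P0=3, P1=0, P2=4, P3=4, P4=0, P5=1, P6=5)
step 2: fire t4:  (P0=3, P1=0, P2=4, P3=4, P4=0, P5=1, P6=5) → (P0=3, P1=0, P2=2, P3=4, P4=3, P5=1, P6=2)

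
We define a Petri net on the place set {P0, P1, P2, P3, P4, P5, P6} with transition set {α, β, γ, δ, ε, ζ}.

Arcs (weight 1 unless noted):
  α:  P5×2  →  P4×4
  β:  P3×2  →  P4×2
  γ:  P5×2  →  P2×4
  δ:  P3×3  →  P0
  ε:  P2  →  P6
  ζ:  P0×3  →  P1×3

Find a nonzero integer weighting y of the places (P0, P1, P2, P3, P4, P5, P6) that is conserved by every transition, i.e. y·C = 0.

Incidence matrix C (rows=places, cols=transitions):
        α    β    γ    δ    ε    ζ
   P0   0    0    0    1    0   -3
   P1   0    0    0    0    0    3
   P2   0    0    4    0   -1    0
   P3   0   -2    0   -3    0    0
   P4   4    2    0    0    0    0
   P5  -2    0   -2    0    0    0
   P6   0    0    0    0    1    0

Candidate y = [3, 3, 1, 1, 1, 2, 1]; check y·C column-wise:
  col α: 3·0 + 3·0 + 1·0 + 1·0 + 1·4 + 2·-2 + 1·0 = 0
  col β: 3·0 + 3·0 + 1·0 + 1·-2 + 1·2 + 2·0 + 1·0 = 0
  col γ: 3·0 + 3·0 + 1·4 + 1·0 + 1·0 + 2·-2 + 1·0 = 0
  col δ: 3·1 + 3·0 + 1·0 + 1·-3 + 1·0 + 2·0 + 1·0 = 0
  col ε: 3·0 + 3·0 + 1·-1 + 1·0 + 1·0 + 2·0 + 1·1 = 0
  col ζ: 3·-3 + 3·3 + 1·0 + 1·0 + 1·0 + 2·0 + 1·0 = 0

y = (P0:3, P1:3, P2:1, P3:1, P4:1, P5:2, P6:1)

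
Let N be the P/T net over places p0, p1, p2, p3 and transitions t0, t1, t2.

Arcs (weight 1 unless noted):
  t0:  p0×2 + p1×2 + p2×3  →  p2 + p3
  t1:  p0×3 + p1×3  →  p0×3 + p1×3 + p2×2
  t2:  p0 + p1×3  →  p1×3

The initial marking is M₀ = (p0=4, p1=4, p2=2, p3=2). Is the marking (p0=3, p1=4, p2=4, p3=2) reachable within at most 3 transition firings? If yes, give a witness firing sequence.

step 1: fire t1:  (p0=4, p1=4, p2=2, p3=2) → (p0=4, p1=4, p2=4, p3=2)
step 2: fire t2:  (p0=4, p1=4, p2=4, p3=2) → (p0=3, p1=4, p2=4, p3=2)

YES — reachable via ⟨t1, t2⟩ (2 firings)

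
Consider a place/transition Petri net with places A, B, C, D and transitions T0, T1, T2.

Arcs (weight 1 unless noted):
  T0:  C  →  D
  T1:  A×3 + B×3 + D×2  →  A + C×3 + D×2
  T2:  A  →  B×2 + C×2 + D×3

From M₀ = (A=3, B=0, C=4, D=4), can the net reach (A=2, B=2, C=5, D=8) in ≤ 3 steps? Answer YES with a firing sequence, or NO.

YES — reachable via ⟨T0, T2⟩ (2 firings)

step 1: fire T0:  (A=3, B=0, C=4, D=4) → (A=3, B=0, C=3, D=5)
step 2: fire T2:  (A=3, B=0, C=3, D=5) → (A=2, B=2, C=5, D=8)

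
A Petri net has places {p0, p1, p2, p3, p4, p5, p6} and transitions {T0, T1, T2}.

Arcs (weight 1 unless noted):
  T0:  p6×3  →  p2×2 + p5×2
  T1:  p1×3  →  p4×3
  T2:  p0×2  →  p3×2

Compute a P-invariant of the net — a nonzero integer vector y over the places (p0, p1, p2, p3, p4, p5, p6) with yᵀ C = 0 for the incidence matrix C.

y = (p0:1, p1:0, p2:0, p3:1, p4:0, p5:0, p6:0)

Incidence matrix C (rows=places, cols=transitions):
       T0   T1   T2
   p0   0    0   -2
   p1   0   -3    0
   p2   2    0    0
   p3   0    0    2
   p4   0    3    0
   p5   2    0    0
   p6  -3    0    0

Candidate y = [1, 0, 0, 1, 0, 0, 0]; check y·C column-wise:
  col T0: 1·0 + 0·2 + 1·0 + 0·2 + 0·-3 = 0
  col T1: 1·0 + 0·-3 + 1·0 + 0·3 = 0
  col T2: 1·-2 + 1·2 = 0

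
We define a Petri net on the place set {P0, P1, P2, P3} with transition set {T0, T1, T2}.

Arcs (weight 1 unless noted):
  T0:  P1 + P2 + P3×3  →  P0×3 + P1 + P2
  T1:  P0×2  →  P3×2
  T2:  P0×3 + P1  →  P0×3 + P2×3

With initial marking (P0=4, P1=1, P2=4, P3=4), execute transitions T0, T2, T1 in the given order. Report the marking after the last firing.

step 1: fire T0:  (P0=4, P1=1, P2=4, P3=4) → (P0=7, P1=1, P2=4, P3=1)
step 2: fire T2:  (P0=7, P1=1, P2=4, P3=1) → (P0=7, P1=0, P2=7, P3=1)
step 3: fire T1:  (P0=7, P1=0, P2=7, P3=1) → (P0=5, P1=0, P2=7, P3=3)

(P0=5, P1=0, P2=7, P3=3)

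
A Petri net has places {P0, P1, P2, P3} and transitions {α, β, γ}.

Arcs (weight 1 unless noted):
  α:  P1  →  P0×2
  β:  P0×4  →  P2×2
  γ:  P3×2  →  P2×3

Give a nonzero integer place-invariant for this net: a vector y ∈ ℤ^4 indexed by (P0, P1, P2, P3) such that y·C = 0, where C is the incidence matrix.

y = (P0:1, P1:2, P2:2, P3:3)

Incidence matrix C (rows=places, cols=transitions):
        α    β    γ
   P0   2   -4    0
   P1  -1    0    0
   P2   0    2    3
   P3   0    0   -2

Candidate y = [1, 2, 2, 3]; check y·C column-wise:
  col α: 1·2 + 2·-1 + 2·0 + 3·0 = 0
  col β: 1·-4 + 2·0 + 2·2 + 3·0 = 0
  col γ: 1·0 + 2·0 + 2·3 + 3·-2 = 0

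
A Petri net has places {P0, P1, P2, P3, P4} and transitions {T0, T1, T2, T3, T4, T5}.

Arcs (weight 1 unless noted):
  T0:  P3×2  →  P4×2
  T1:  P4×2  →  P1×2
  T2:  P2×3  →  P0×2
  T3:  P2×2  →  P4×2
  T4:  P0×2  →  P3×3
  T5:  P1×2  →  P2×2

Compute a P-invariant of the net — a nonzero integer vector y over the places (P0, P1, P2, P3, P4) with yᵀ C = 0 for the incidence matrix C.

Incidence matrix C (rows=places, cols=transitions):
       T0   T1   T2   T3   T4   T5
   P0   0    0    2    0   -2    0
   P1   0    2    0    0    0   -2
   P2   0    0   -3   -2    0    2
   P3  -2    0    0    0    3    0
   P4   2   -2    0    2    0    0

Candidate y = [3, 2, 2, 2, 2]; check y·C column-wise:
  col T0: 3·0 + 2·0 + 2·0 + 2·-2 + 2·2 = 0
  col T1: 3·0 + 2·2 + 2·0 + 2·0 + 2·-2 = 0
  col T2: 3·2 + 2·0 + 2·-3 + 2·0 + 2·0 = 0
  col T3: 3·0 + 2·0 + 2·-2 + 2·0 + 2·2 = 0
  col T4: 3·-2 + 2·0 + 2·0 + 2·3 + 2·0 = 0
  col T5: 3·0 + 2·-2 + 2·2 + 2·0 + 2·0 = 0

y = (P0:3, P1:2, P2:2, P3:2, P4:2)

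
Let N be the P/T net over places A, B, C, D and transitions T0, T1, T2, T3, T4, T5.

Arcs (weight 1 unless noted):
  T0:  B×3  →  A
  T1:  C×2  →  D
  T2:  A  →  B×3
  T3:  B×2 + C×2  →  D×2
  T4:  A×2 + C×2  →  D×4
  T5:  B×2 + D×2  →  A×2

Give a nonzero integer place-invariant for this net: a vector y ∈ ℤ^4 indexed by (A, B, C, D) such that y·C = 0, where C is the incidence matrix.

y = (A:3, B:1, C:1, D:2)

Incidence matrix C (rows=places, cols=transitions):
       T0   T1   T2   T3   T4   T5
    A   1    0   -1    0   -2    2
    B  -3    0    3   -2    0   -2
    C   0   -2    0   -2   -2    0
    D   0    1    0    2    4   -2

Candidate y = [3, 1, 1, 2]; check y·C column-wise:
  col T0: 3·1 + 1·-3 + 1·0 + 2·0 = 0
  col T1: 3·0 + 1·0 + 1·-2 + 2·1 = 0
  col T2: 3·-1 + 1·3 + 1·0 + 2·0 = 0
  col T3: 3·0 + 1·-2 + 1·-2 + 2·2 = 0
  col T4: 3·-2 + 1·0 + 1·-2 + 2·4 = 0
  col T5: 3·2 + 1·-2 + 1·0 + 2·-2 = 0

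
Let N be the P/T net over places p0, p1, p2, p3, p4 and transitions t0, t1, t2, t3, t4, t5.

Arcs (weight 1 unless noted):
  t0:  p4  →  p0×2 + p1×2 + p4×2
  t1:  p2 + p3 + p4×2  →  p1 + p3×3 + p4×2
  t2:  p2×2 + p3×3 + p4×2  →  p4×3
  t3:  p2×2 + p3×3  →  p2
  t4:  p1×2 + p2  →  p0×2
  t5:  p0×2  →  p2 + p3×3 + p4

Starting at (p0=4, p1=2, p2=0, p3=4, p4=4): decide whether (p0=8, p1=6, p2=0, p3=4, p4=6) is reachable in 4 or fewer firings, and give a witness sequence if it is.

YES — reachable via ⟨t0, t0⟩ (2 firings)

step 1: fire t0:  (p0=4, p1=2, p2=0, p3=4, p4=4) → (p0=6, p1=4, p2=0, p3=4, p4=5)
step 2: fire t0:  (p0=6, p1=4, p2=0, p3=4, p4=5) → (p0=8, p1=6, p2=0, p3=4, p4=6)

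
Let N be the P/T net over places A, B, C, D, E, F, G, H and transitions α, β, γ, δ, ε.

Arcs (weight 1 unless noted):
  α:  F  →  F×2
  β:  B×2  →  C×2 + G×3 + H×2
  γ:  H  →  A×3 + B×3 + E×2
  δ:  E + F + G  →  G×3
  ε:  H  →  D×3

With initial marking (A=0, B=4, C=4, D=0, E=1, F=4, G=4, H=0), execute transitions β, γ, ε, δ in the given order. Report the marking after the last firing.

(A=3, B=5, C=6, D=3, E=2, F=3, G=9, H=0)

step 1: fire β:  (A=0, B=4, C=4, D=0, E=1, F=4, G=4, H=0) → (A=0, B=2, C=6, D=0, E=1, F=4, G=7, H=2)
step 2: fire γ:  (A=0, B=2, C=6, D=0, E=1, F=4, G=7, H=2) → (A=3, B=5, C=6, D=0, E=3, F=4, G=7, H=1)
step 3: fire ε:  (A=3, B=5, C=6, D=0, E=3, F=4, G=7, H=1) → (A=3, B=5, C=6, D=3, E=3, F=4, G=7, H=0)
step 4: fire δ:  (A=3, B=5, C=6, D=3, E=3, F=4, G=7, H=0) → (A=3, B=5, C=6, D=3, E=2, F=3, G=9, H=0)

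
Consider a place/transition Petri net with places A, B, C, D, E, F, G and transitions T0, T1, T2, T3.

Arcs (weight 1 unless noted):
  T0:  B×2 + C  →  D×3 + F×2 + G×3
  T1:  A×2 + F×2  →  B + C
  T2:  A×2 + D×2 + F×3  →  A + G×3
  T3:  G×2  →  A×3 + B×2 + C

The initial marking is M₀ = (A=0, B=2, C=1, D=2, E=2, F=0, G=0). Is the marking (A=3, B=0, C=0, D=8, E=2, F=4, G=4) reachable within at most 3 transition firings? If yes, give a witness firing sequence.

YES — reachable via ⟨T0, T3, T0⟩ (3 firings)

step 1: fire T0:  (A=0, B=2, C=1, D=2, E=2, F=0, G=0) → (A=0, B=0, C=0, D=5, E=2, F=2, G=3)
step 2: fire T3:  (A=0, B=0, C=0, D=5, E=2, F=2, G=3) → (A=3, B=2, C=1, D=5, E=2, F=2, G=1)
step 3: fire T0:  (A=3, B=2, C=1, D=5, E=2, F=2, G=1) → (A=3, B=0, C=0, D=8, E=2, F=4, G=4)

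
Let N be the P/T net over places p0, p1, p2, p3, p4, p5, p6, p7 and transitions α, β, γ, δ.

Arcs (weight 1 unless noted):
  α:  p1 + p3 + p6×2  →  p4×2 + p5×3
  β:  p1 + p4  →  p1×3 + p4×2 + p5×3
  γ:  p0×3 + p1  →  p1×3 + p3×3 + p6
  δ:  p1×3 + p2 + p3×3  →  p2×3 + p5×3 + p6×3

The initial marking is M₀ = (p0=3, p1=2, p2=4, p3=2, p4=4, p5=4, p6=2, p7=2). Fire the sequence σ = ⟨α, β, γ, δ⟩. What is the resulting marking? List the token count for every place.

step 1: fire α:  (p0=3, p1=2, p2=4, p3=2, p4=4, p5=4, p6=2, p7=2) → (p0=3, p1=1, p2=4, p3=1, p4=6, p5=7, p6=0, p7=2)
step 2: fire β:  (p0=3, p1=1, p2=4, p3=1, p4=6, p5=7, p6=0, p7=2) → (p0=3, p1=3, p2=4, p3=1, p4=7, p5=10, p6=0, p7=2)
step 3: fire γ:  (p0=3, p1=3, p2=4, p3=1, p4=7, p5=10, p6=0, p7=2) → (p0=0, p1=5, p2=4, p3=4, p4=7, p5=10, p6=1, p7=2)
step 4: fire δ:  (p0=0, p1=5, p2=4, p3=4, p4=7, p5=10, p6=1, p7=2) → (p0=0, p1=2, p2=6, p3=1, p4=7, p5=13, p6=4, p7=2)

(p0=0, p1=2, p2=6, p3=1, p4=7, p5=13, p6=4, p7=2)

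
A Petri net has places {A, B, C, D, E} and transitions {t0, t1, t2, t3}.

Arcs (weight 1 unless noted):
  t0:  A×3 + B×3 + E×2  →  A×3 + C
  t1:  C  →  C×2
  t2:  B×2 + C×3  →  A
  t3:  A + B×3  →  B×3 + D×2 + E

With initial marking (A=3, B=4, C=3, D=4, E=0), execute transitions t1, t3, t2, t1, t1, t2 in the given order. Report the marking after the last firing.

(A=4, B=0, C=0, D=6, E=1)

step 1: fire t1:  (A=3, B=4, C=3, D=4, E=0) → (A=3, B=4, C=4, D=4, E=0)
step 2: fire t3:  (A=3, B=4, C=4, D=4, E=0) → (A=2, B=4, C=4, D=6, E=1)
step 3: fire t2:  (A=2, B=4, C=4, D=6, E=1) → (A=3, B=2, C=1, D=6, E=1)
step 4: fire t1:  (A=3, B=2, C=1, D=6, E=1) → (A=3, B=2, C=2, D=6, E=1)
step 5: fire t1:  (A=3, B=2, C=2, D=6, E=1) → (A=3, B=2, C=3, D=6, E=1)
step 6: fire t2:  (A=3, B=2, C=3, D=6, E=1) → (A=4, B=0, C=0, D=6, E=1)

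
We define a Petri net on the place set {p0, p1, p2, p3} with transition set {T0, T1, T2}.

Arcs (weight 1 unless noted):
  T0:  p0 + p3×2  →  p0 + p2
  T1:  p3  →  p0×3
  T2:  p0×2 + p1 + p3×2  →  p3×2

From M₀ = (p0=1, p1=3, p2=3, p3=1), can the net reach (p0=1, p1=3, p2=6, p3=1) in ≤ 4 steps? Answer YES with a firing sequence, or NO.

NO — not reachable within 4 firings

depth 0: 1 marking
depth 1: 2 markings reached so far
depth 2: 2 markings reached so far
(frontier empty at depth 2; search complete)
target is not among the 2 markings reachable within 4 steps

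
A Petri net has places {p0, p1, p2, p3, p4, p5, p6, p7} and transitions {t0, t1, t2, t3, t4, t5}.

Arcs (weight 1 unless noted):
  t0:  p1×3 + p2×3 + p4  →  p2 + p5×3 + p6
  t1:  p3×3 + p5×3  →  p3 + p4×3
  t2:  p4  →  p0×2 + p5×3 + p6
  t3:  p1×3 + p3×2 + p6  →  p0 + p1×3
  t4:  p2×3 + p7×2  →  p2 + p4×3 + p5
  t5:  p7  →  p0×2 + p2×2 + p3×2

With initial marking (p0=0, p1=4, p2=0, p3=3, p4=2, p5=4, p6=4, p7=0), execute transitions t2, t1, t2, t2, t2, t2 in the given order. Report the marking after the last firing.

step 1: fire t2:  (p0=0, p1=4, p2=0, p3=3, p4=2, p5=4, p6=4, p7=0) → (p0=2, p1=4, p2=0, p3=3, p4=1, p5=7, p6=5, p7=0)
step 2: fire t1:  (p0=2, p1=4, p2=0, p3=3, p4=1, p5=7, p6=5, p7=0) → (p0=2, p1=4, p2=0, p3=1, p4=4, p5=4, p6=5, p7=0)
step 3: fire t2:  (p0=2, p1=4, p2=0, p3=1, p4=4, p5=4, p6=5, p7=0) → (p0=4, p1=4, p2=0, p3=1, p4=3, p5=7, p6=6, p7=0)
step 4: fire t2:  (p0=4, p1=4, p2=0, p3=1, p4=3, p5=7, p6=6, p7=0) → (p0=6, p1=4, p2=0, p3=1, p4=2, p5=10, p6=7, p7=0)
step 5: fire t2:  (p0=6, p1=4, p2=0, p3=1, p4=2, p5=10, p6=7, p7=0) → (p0=8, p1=4, p2=0, p3=1, p4=1, p5=13, p6=8, p7=0)
step 6: fire t2:  (p0=8, p1=4, p2=0, p3=1, p4=1, p5=13, p6=8, p7=0) → (p0=10, p1=4, p2=0, p3=1, p4=0, p5=16, p6=9, p7=0)

(p0=10, p1=4, p2=0, p3=1, p4=0, p5=16, p6=9, p7=0)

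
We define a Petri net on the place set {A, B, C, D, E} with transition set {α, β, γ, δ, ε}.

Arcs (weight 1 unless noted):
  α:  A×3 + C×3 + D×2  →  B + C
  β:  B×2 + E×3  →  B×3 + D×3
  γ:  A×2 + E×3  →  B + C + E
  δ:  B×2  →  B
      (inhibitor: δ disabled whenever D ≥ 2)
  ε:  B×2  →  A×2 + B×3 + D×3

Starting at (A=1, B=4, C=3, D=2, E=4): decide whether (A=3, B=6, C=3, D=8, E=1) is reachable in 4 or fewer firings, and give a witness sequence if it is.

step 1: fire β:  (A=1, B=4, C=3, D=2, E=4) → (A=1, B=5, C=3, D=5, E=1)
step 2: fire ε:  (A=1, B=5, C=3, D=5, E=1) → (A=3, B=6, C=3, D=8, E=1)

YES — reachable via ⟨β, ε⟩ (2 firings)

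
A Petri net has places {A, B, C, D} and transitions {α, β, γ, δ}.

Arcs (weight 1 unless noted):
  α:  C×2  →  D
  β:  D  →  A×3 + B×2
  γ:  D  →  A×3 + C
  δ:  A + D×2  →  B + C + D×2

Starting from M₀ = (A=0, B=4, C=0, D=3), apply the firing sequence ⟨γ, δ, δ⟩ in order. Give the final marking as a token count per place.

step 1: fire γ:  (A=0, B=4, C=0, D=3) → (A=3, B=4, C=1, D=2)
step 2: fire δ:  (A=3, B=4, C=1, D=2) → (A=2, B=5, C=2, D=2)
step 3: fire δ:  (A=2, B=5, C=2, D=2) → (A=1, B=6, C=3, D=2)

(A=1, B=6, C=3, D=2)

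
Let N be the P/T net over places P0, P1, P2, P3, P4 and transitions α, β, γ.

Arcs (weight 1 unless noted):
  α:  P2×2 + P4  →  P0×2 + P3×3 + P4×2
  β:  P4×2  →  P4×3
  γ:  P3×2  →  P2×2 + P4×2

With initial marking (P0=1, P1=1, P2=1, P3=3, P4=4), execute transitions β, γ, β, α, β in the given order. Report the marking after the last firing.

step 1: fire β:  (P0=1, P1=1, P2=1, P3=3, P4=4) → (P0=1, P1=1, P2=1, P3=3, P4=5)
step 2: fire γ:  (P0=1, P1=1, P2=1, P3=3, P4=5) → (P0=1, P1=1, P2=3, P3=1, P4=7)
step 3: fire β:  (P0=1, P1=1, P2=3, P3=1, P4=7) → (P0=1, P1=1, P2=3, P3=1, P4=8)
step 4: fire α:  (P0=1, P1=1, P2=3, P3=1, P4=8) → (P0=3, P1=1, P2=1, P3=4, P4=9)
step 5: fire β:  (P0=3, P1=1, P2=1, P3=4, P4=9) → (P0=3, P1=1, P2=1, P3=4, P4=10)

(P0=3, P1=1, P2=1, P3=4, P4=10)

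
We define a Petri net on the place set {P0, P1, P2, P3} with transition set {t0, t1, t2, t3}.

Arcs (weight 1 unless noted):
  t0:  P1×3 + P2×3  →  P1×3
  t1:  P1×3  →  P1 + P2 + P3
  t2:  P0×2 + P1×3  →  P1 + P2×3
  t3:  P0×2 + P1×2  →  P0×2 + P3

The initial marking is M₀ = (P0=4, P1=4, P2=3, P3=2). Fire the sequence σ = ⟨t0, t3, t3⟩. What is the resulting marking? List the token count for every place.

step 1: fire t0:  (P0=4, P1=4, P2=3, P3=2) → (P0=4, P1=4, P2=0, P3=2)
step 2: fire t3:  (P0=4, P1=4, P2=0, P3=2) → (P0=4, P1=2, P2=0, P3=3)
step 3: fire t3:  (P0=4, P1=2, P2=0, P3=3) → (P0=4, P1=0, P2=0, P3=4)

(P0=4, P1=0, P2=0, P3=4)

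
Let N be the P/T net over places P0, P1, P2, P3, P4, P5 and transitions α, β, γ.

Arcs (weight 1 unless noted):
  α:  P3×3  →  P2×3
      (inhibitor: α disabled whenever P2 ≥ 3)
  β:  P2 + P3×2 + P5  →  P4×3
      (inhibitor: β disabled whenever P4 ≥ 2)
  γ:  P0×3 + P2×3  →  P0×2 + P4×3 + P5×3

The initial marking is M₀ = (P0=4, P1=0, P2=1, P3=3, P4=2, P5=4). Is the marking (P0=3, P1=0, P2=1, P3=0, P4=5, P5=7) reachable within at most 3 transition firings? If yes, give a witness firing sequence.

step 1: fire α:  (P0=4, P1=0, P2=1, P3=3, P4=2, P5=4) → (P0=4, P1=0, P2=4, P3=0, P4=2, P5=4)
step 2: fire γ:  (P0=4, P1=0, P2=4, P3=0, P4=2, P5=4) → (P0=3, P1=0, P2=1, P3=0, P4=5, P5=7)

YES — reachable via ⟨α, γ⟩ (2 firings)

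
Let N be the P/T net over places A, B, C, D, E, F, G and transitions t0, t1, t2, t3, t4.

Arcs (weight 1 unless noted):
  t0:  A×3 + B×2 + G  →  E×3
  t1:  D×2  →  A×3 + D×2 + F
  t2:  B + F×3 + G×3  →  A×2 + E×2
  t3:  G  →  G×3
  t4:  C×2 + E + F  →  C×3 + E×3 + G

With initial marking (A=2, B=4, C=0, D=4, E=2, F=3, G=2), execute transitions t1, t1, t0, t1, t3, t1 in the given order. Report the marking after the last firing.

step 1: fire t1:  (A=2, B=4, C=0, D=4, E=2, F=3, G=2) → (A=5, B=4, C=0, D=4, E=2, F=4, G=2)
step 2: fire t1:  (A=5, B=4, C=0, D=4, E=2, F=4, G=2) → (A=8, B=4, C=0, D=4, E=2, F=5, G=2)
step 3: fire t0:  (A=8, B=4, C=0, D=4, E=2, F=5, G=2) → (A=5, B=2, C=0, D=4, E=5, F=5, G=1)
step 4: fire t1:  (A=5, B=2, C=0, D=4, E=5, F=5, G=1) → (A=8, B=2, C=0, D=4, E=5, F=6, G=1)
step 5: fire t3:  (A=8, B=2, C=0, D=4, E=5, F=6, G=1) → (A=8, B=2, C=0, D=4, E=5, F=6, G=3)
step 6: fire t1:  (A=8, B=2, C=0, D=4, E=5, F=6, G=3) → (A=11, B=2, C=0, D=4, E=5, F=7, G=3)

(A=11, B=2, C=0, D=4, E=5, F=7, G=3)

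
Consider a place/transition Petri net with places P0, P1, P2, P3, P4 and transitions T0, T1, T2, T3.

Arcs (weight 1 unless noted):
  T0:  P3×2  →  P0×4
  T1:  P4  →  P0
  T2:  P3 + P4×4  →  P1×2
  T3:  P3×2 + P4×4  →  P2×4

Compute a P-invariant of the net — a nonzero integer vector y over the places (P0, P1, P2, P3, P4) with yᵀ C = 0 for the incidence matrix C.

y = (P0:1, P1:3, P2:2, P3:2, P4:1)

Incidence matrix C (rows=places, cols=transitions):
       T0   T1   T2   T3
   P0   4    1    0    0
   P1   0    0    2    0
   P2   0    0    0    4
   P3  -2    0   -1   -2
   P4   0   -1   -4   -4

Candidate y = [1, 3, 2, 2, 1]; check y·C column-wise:
  col T0: 1·4 + 3·0 + 2·0 + 2·-2 + 1·0 = 0
  col T1: 1·1 + 3·0 + 2·0 + 2·0 + 1·-1 = 0
  col T2: 1·0 + 3·2 + 2·0 + 2·-1 + 1·-4 = 0
  col T3: 1·0 + 3·0 + 2·4 + 2·-2 + 1·-4 = 0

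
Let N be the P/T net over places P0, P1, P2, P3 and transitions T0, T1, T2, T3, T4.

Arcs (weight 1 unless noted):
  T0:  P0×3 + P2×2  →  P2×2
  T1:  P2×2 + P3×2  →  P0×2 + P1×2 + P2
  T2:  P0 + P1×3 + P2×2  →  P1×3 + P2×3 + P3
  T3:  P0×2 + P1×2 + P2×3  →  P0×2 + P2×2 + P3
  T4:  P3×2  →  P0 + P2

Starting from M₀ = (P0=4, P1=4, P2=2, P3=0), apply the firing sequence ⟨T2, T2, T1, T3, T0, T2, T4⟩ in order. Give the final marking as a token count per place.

(P0=1, P1=4, P2=4, P3=0)

step 1: fire T2:  (P0=4, P1=4, P2=2, P3=0) → (P0=3, P1=4, P2=3, P3=1)
step 2: fire T2:  (P0=3, P1=4, P2=3, P3=1) → (P0=2, P1=4, P2=4, P3=2)
step 3: fire T1:  (P0=2, P1=4, P2=4, P3=2) → (P0=4, P1=6, P2=3, P3=0)
step 4: fire T3:  (P0=4, P1=6, P2=3, P3=0) → (P0=4, P1=4, P2=2, P3=1)
step 5: fire T0:  (P0=4, P1=4, P2=2, P3=1) → (P0=1, P1=4, P2=2, P3=1)
step 6: fire T2:  (P0=1, P1=4, P2=2, P3=1) → (P0=0, P1=4, P2=3, P3=2)
step 7: fire T4:  (P0=0, P1=4, P2=3, P3=2) → (P0=1, P1=4, P2=4, P3=0)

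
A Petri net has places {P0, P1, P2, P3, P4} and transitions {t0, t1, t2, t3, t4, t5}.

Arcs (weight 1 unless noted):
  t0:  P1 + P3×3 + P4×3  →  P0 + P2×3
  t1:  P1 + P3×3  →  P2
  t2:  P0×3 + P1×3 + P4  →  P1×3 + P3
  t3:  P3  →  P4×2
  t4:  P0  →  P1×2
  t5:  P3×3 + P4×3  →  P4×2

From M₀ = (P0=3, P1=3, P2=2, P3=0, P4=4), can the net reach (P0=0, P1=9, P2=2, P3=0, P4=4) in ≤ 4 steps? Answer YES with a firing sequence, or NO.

step 1: fire t4:  (P0=3, P1=3, P2=2, P3=0, P4=4) → (P0=2, P1=5, P2=2, P3=0, P4=4)
step 2: fire t4:  (P0=2, P1=5, P2=2, P3=0, P4=4) → (P0=1, P1=7, P2=2, P3=0, P4=4)
step 3: fire t4:  (P0=1, P1=7, P2=2, P3=0, P4=4) → (P0=0, P1=9, P2=2, P3=0, P4=4)

YES — reachable via ⟨t4, t4, t4⟩ (3 firings)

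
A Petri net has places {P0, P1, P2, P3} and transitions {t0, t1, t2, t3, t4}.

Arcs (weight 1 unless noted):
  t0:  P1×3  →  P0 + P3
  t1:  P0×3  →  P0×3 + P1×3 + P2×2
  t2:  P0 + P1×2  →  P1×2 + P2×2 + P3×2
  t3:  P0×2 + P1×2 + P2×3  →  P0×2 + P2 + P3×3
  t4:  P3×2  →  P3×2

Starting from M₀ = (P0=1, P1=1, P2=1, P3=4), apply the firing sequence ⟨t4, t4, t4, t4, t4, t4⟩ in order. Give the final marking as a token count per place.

step 1: fire t4:  (P0=1, P1=1, P2=1, P3=4) → (P0=1, P1=1, P2=1, P3=4)
step 2: fire t4:  (P0=1, P1=1, P2=1, P3=4) → (P0=1, P1=1, P2=1, P3=4)
step 3: fire t4:  (P0=1, P1=1, P2=1, P3=4) → (P0=1, P1=1, P2=1, P3=4)
step 4: fire t4:  (P0=1, P1=1, P2=1, P3=4) → (P0=1, P1=1, P2=1, P3=4)
step 5: fire t4:  (P0=1, P1=1, P2=1, P3=4) → (P0=1, P1=1, P2=1, P3=4)
step 6: fire t4:  (P0=1, P1=1, P2=1, P3=4) → (P0=1, P1=1, P2=1, P3=4)

(P0=1, P1=1, P2=1, P3=4)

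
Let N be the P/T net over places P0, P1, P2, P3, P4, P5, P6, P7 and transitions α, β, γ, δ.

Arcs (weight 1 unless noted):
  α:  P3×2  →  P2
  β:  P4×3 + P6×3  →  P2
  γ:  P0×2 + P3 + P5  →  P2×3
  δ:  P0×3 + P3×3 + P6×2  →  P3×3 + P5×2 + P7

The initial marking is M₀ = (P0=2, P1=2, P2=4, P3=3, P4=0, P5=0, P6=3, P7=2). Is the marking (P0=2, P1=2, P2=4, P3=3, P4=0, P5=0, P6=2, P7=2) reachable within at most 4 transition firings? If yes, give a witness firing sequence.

NO — not reachable within 4 firings

depth 0: 1 marking
depth 1: 2 markings reached so far
depth 2: 2 markings reached so far
(frontier empty at depth 2; search complete)
target is not among the 2 markings reachable within 4 steps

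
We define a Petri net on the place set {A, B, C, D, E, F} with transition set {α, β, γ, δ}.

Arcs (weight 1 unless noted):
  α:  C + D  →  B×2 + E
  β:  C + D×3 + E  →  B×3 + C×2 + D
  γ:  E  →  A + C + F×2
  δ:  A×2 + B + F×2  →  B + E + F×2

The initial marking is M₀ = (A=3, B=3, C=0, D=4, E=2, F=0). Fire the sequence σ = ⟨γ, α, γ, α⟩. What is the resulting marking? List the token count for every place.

step 1: fire γ:  (A=3, B=3, C=0, D=4, E=2, F=0) → (A=4, B=3, C=1, D=4, E=1, F=2)
step 2: fire α:  (A=4, B=3, C=1, D=4, E=1, F=2) → (A=4, B=5, C=0, D=3, E=2, F=2)
step 3: fire γ:  (A=4, B=5, C=0, D=3, E=2, F=2) → (A=5, B=5, C=1, D=3, E=1, F=4)
step 4: fire α:  (A=5, B=5, C=1, D=3, E=1, F=4) → (A=5, B=7, C=0, D=2, E=2, F=4)

(A=5, B=7, C=0, D=2, E=2, F=4)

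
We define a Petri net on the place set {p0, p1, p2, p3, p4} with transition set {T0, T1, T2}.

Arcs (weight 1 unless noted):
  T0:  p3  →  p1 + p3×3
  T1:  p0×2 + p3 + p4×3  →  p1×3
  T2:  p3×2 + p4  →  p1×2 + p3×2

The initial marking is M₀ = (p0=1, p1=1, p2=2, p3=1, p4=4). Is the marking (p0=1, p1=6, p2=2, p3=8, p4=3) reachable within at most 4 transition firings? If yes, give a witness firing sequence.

NO — not reachable within 4 firings

depth 0: 1 marking
depth 1: 2 markings reached so far
depth 2: 4 markings reached so far
depth 3: 7 markings reached so far
depth 4: 11 markings reached so far
target is not among the 11 markings reachable within 4 steps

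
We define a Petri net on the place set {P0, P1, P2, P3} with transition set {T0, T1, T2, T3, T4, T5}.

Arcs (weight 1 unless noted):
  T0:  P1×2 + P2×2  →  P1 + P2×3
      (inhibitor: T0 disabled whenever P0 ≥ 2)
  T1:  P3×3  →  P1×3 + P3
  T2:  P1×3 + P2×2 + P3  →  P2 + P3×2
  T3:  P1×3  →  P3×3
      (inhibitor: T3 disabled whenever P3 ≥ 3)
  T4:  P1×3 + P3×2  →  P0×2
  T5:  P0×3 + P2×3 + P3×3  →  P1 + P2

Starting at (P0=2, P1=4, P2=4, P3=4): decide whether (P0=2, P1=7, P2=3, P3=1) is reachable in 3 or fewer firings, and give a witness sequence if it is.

step 1: fire T1:  (P0=2, P1=4, P2=4, P3=4) → (P0=2, P1=7, P2=4, P3=2)
step 2: fire T2:  (P0=2, P1=7, P2=4, P3=2) → (P0=2, P1=4, P2=3, P3=3)
step 3: fire T1:  (P0=2, P1=4, P2=3, P3=3) → (P0=2, P1=7, P2=3, P3=1)

YES — reachable via ⟨T1, T2, T1⟩ (3 firings)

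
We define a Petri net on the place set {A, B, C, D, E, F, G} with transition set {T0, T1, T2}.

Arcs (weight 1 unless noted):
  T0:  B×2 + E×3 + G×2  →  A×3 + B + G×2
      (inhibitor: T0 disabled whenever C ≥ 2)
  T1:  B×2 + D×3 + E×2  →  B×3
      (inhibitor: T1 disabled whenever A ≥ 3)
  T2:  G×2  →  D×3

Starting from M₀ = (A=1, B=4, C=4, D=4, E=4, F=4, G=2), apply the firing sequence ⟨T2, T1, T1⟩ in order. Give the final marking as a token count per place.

step 1: fire T2:  (A=1, B=4, C=4, D=4, E=4, F=4, G=2) → (A=1, B=4, C=4, D=7, E=4, F=4, G=0)
step 2: fire T1:  (A=1, B=4, C=4, D=7, E=4, F=4, G=0) → (A=1, B=5, C=4, D=4, E=2, F=4, G=0)
step 3: fire T1:  (A=1, B=5, C=4, D=4, E=2, F=4, G=0) → (A=1, B=6, C=4, D=1, E=0, F=4, G=0)

(A=1, B=6, C=4, D=1, E=0, F=4, G=0)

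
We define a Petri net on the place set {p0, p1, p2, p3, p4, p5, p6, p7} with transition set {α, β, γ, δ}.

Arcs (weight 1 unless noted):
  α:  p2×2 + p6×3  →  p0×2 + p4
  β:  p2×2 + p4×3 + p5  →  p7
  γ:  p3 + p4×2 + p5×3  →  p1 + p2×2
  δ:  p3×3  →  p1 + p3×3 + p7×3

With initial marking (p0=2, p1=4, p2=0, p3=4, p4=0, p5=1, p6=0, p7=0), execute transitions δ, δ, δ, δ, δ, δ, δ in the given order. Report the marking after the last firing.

(p0=2, p1=11, p2=0, p3=4, p4=0, p5=1, p6=0, p7=21)

step 1: fire δ:  (p0=2, p1=4, p2=0, p3=4, p4=0, p5=1, p6=0, p7=0) → (p0=2, p1=5, p2=0, p3=4, p4=0, p5=1, p6=0, p7=3)
step 2: fire δ:  (p0=2, p1=5, p2=0, p3=4, p4=0, p5=1, p6=0, p7=3) → (p0=2, p1=6, p2=0, p3=4, p4=0, p5=1, p6=0, p7=6)
step 3: fire δ:  (p0=2, p1=6, p2=0, p3=4, p4=0, p5=1, p6=0, p7=6) → (p0=2, p1=7, p2=0, p3=4, p4=0, p5=1, p6=0, p7=9)
step 4: fire δ:  (p0=2, p1=7, p2=0, p3=4, p4=0, p5=1, p6=0, p7=9) → (p0=2, p1=8, p2=0, p3=4, p4=0, p5=1, p6=0, p7=12)
step 5: fire δ:  (p0=2, p1=8, p2=0, p3=4, p4=0, p5=1, p6=0, p7=12) → (p0=2, p1=9, p2=0, p3=4, p4=0, p5=1, p6=0, p7=15)
step 6: fire δ:  (p0=2, p1=9, p2=0, p3=4, p4=0, p5=1, p6=0, p7=15) → (p0=2, p1=10, p2=0, p3=4, p4=0, p5=1, p6=0, p7=18)
step 7: fire δ:  (p0=2, p1=10, p2=0, p3=4, p4=0, p5=1, p6=0, p7=18) → (p0=2, p1=11, p2=0, p3=4, p4=0, p5=1, p6=0, p7=21)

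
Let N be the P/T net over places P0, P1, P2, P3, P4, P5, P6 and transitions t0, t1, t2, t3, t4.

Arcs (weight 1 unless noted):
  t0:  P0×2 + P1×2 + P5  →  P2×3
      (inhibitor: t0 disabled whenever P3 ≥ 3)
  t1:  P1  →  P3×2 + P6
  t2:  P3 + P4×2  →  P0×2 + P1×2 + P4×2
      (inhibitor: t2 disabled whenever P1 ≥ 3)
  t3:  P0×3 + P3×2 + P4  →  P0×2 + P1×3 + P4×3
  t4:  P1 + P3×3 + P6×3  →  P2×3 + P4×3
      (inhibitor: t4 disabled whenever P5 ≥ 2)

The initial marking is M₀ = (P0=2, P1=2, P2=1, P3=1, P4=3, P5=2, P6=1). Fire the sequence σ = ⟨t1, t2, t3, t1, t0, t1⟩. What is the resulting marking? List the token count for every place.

(P0=1, P1=2, P2=4, P3=4, P4=5, P5=1, P6=4)

step 1: fire t1:  (P0=2, P1=2, P2=1, P3=1, P4=3, P5=2, P6=1) → (P0=2, P1=1, P2=1, P3=3, P4=3, P5=2, P6=2)
step 2: fire t2:  (P0=2, P1=1, P2=1, P3=3, P4=3, P5=2, P6=2) → (P0=4, P1=3, P2=1, P3=2, P4=3, P5=2, P6=2)
step 3: fire t3:  (P0=4, P1=3, P2=1, P3=2, P4=3, P5=2, P6=2) → (P0=3, P1=6, P2=1, P3=0, P4=5, P5=2, P6=2)
step 4: fire t1:  (P0=3, P1=6, P2=1, P3=0, P4=5, P5=2, P6=2) → (P0=3, P1=5, P2=1, P3=2, P4=5, P5=2, P6=3)
step 5: fire t0:  (P0=3, P1=5, P2=1, P3=2, P4=5, P5=2, P6=3) → (P0=1, P1=3, P2=4, P3=2, P4=5, P5=1, P6=3)
step 6: fire t1:  (P0=1, P1=3, P2=4, P3=2, P4=5, P5=1, P6=3) → (P0=1, P1=2, P2=4, P3=4, P4=5, P5=1, P6=4)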